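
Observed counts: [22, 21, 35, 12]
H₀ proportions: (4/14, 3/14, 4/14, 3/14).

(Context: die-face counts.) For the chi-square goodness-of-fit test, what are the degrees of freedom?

degrees of freedom = 3

df = k − 1 = 4 − 1 = 3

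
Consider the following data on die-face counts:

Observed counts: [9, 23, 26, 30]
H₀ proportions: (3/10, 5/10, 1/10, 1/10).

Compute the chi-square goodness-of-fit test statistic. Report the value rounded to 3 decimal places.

test statistic = 106.182

n = 88; E_i = n·p_i = [26.40, 44.00, 8.80, 8.80]
χ² = (9−26.40)²/26.40 + (23−44.00)²/44.00 + (26−8.80)²/8.80 + (30−8.80)²/8.80 = 106.1818
df = 3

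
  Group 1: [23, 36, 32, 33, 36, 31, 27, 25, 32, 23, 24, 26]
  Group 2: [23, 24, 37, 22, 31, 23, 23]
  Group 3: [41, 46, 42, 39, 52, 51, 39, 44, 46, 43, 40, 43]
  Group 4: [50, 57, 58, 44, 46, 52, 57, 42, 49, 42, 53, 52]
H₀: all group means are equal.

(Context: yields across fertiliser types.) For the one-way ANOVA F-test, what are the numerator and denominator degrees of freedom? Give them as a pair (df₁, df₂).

degrees of freedom = [3, 39]

k = 4 groups, N = 43 total
df = (k−1, N−k) = (4−1, 43−4) = (3, 39)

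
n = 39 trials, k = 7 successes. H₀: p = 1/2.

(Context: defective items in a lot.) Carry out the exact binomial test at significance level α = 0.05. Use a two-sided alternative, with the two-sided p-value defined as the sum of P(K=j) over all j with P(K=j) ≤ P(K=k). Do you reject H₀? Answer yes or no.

Exact binomial: n=39, k=7, p₀=1/2=0.5000
P(X=j) = C(n,j)·p₀^j·(1−p₀)^(n−j); p = Σ P(X=j) over j with P(X=j) ≤ P(X=7)
p-value (two-sided) = 0.00007
At α=0.05: p < α → reject H₀

reject H₀: yes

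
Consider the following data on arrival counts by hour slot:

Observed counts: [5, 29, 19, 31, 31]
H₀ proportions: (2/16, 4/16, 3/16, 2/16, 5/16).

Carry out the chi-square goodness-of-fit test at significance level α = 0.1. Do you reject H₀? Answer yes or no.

n = 115; E_i = n·p_i = [14.38, 28.75, 21.56, 14.38, 35.94]
χ² = (5−14.38)²/14.38 + (29−28.75)²/28.75 + (19−21.56)²/21.56 + (31−14.38)²/14.38 + (31−35.94)²/35.94 = 26.3264
df = 4
p-value (upper-tail) = 0.00003
At α=0.1: p < α → reject H₀

reject H₀: yes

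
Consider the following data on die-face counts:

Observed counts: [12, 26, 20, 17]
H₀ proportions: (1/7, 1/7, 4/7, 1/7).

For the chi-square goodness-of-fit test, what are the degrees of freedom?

df = k − 1 = 4 − 1 = 3

degrees of freedom = 3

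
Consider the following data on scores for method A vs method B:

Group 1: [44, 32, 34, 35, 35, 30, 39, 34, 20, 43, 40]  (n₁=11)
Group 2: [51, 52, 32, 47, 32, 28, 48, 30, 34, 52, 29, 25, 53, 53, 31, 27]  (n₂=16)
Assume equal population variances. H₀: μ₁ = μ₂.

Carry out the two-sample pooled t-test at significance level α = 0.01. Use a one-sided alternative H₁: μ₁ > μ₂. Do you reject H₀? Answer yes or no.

reject H₀: no

x̄₁=35.091, s₁=6.685, n₁=11
x̄₂=39.000, s₂=11.100, n₂=16
s_p² = [10·6.685² + 15·11.100²]/25 = 91.7964
SE = √(s_p²·(1/11+1/16)) = 3.7527
t = (35.091−39.000)/3.7527 = -1.0417
df = 25
p-value (one-sided, H₁ greater) = 0.84624
At α=0.01: p ≥ α → fail to reject H₀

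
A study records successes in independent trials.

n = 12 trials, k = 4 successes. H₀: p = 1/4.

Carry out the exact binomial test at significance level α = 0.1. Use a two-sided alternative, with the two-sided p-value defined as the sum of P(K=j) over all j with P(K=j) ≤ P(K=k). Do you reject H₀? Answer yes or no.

reject H₀: no

Exact binomial: n=12, k=4, p₀=1/4=0.2500
P(X=j) = C(n,j)·p₀^j·(1−p₀)^(n−j); p = Σ P(X=j) over j with P(X=j) ≤ P(X=4)
p-value (two-sided) = 0.50960
At α=0.1: p ≥ α → fail to reject H₀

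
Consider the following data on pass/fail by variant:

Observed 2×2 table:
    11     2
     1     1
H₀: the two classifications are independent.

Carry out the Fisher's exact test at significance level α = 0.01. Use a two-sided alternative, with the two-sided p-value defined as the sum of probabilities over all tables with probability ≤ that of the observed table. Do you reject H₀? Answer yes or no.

Margins: r₁=13, r₂=2, c₁=12, c₂=3, n=15
p_obs = C(13,11)·C(2,1)/C(15,12); sum pmf over tables with pmf ≤ p_obs
p-value (two-sided) = 0.37143
At α=0.01: p ≥ α → fail to reject H₀

reject H₀: no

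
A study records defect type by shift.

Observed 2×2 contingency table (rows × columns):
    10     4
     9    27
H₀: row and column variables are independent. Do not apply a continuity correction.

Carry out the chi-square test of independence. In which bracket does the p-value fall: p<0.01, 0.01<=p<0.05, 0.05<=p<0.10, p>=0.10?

Row totals [14, 36], col totals [19, 31], n=50
χ² = (10−5.32)²/5.32 + (4−8.68)²/8.68 + (9−13.68)²/13.68 + (27−22.32)²/22.32 = 9.2227
df = 1
p-value (upper-tail) = 0.00239
→ bracket: p<0.01

p-value bracket: p<0.01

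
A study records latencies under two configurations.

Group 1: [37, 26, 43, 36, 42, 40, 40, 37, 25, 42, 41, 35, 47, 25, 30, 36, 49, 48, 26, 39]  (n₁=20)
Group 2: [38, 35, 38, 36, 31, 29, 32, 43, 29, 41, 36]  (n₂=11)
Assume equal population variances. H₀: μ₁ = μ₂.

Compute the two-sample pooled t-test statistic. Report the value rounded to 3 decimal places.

test statistic = 0.770

x̄₁=37.200, s₁=7.516, n₁=20
x̄₂=35.273, s₂=4.650, n₂=11
s_p² = [19·7.516² + 10·4.650²]/29 = 44.4614
SE = √(s_p²·(1/20+1/11)) = 2.5030
t = (37.200−35.273)/2.5030 = 0.7700
df = 29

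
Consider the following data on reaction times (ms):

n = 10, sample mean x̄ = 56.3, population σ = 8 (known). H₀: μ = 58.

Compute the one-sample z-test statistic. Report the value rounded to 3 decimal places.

SE = σ/√n = 8/√10 = 2.5298
z = (x̄−μ₀)/SE = (56.3−58)/2.5298 = -0.6720

test statistic = -0.672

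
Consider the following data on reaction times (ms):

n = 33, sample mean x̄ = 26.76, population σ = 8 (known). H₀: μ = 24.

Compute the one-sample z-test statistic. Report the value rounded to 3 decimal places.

SE = σ/√n = 8/√33 = 1.3926
z = (x̄−μ₀)/SE = (26.76−24)/1.3926 = 1.9819

test statistic = 1.982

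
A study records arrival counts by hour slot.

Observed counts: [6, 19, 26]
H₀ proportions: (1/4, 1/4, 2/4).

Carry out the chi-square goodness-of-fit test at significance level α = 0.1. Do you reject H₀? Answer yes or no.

n = 51; E_i = n·p_i = [12.75, 12.75, 25.50]
χ² = (6−12.75)²/12.75 + (19−12.75)²/12.75 + (26−25.50)²/25.50 = 6.6471
df = 2
p-value (upper-tail) = 0.03603
At α=0.1: p < α → reject H₀

reject H₀: yes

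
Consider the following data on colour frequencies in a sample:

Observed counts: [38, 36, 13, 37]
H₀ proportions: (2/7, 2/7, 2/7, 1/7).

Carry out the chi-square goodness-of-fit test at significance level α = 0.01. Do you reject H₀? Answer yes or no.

n = 124; E_i = n·p_i = [35.43, 35.43, 35.43, 17.71]
χ² = (38−35.43)²/35.43 + (36−35.43)²/35.43 + (13−35.43)²/35.43 + (37−17.71)²/17.71 = 35.3911
df = 3
p-value (upper-tail) = 0.00000
At α=0.01: p < α → reject H₀

reject H₀: yes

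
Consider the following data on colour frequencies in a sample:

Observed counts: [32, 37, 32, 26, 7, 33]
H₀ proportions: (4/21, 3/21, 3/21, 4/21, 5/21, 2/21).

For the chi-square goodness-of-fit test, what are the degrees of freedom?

df = k − 1 = 6 − 1 = 5

degrees of freedom = 5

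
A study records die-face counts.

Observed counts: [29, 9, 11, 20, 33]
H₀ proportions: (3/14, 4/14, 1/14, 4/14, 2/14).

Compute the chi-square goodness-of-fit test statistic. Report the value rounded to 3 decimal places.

test statistic = 44.325

n = 102; E_i = n·p_i = [21.86, 29.14, 7.29, 29.14, 14.57]
χ² = (29−21.86)²/21.86 + (9−29.14)²/29.14 + (11−7.29)²/7.29 + (20−29.14)²/29.14 + (33−14.57)²/14.57 = 44.3252
df = 4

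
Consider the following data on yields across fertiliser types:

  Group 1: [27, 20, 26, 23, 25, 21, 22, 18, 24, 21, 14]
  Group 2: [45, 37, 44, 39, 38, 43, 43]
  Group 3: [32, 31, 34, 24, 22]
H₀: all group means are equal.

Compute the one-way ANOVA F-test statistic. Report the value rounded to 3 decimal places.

Group means [21.91, 41.29, 28.60], grand mean 29.261
SSB = Σnᵢ(x̄ᵢ−x̄)² = 1608.897; SSW = ΣΣ(x−x̄ᵢ)² = 313.538
MSB = 1608.897/2 = 804.4486; MSW = 313.538/20 = 15.6769
F = MSB/MSW = 51.3143
df = (2, 20)

test statistic = 51.314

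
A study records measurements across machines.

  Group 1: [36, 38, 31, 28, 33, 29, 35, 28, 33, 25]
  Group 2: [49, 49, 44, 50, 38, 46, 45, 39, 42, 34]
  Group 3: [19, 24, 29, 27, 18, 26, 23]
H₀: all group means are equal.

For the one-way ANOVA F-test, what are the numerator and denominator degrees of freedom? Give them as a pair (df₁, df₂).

k = 3 groups, N = 27 total
df = (k−1, N−k) = (3−1, 27−3) = (2, 24)

degrees of freedom = [2, 24]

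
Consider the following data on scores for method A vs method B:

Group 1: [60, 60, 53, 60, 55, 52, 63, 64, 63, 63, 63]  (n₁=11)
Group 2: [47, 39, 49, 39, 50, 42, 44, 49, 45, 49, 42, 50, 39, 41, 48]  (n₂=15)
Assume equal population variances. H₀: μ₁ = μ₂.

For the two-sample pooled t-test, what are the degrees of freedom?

df = n₁ + n₂ − 2 = 11 + 15 − 2 = 24

degrees of freedom = 24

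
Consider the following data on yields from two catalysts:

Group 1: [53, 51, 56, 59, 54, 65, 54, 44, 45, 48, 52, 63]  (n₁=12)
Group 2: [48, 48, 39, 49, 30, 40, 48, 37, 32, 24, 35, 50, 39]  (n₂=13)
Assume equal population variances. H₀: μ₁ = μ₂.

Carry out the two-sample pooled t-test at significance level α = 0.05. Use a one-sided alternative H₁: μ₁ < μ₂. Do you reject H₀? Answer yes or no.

reject H₀: no

x̄₁=53.667, s₁=6.471, n₁=12
x̄₂=39.923, s₂=8.311, n₂=13
s_p² = [11·6.471² + 12·8.311²]/23 = 56.0691
SE = √(s_p²·(1/12+1/13)) = 2.9976
t = (53.667−39.923)/2.9976 = 4.5849
df = 23
p-value (one-sided, H₁ less) = 0.99993
At α=0.05: p ≥ α → fail to reject H₀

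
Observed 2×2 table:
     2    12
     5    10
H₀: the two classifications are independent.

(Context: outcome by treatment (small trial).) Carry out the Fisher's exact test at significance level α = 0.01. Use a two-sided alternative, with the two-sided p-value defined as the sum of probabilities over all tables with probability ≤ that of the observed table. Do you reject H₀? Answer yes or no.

reject H₀: no

Margins: r₁=14, r₂=15, c₁=7, c₂=22, n=29
p_obs = C(14,2)·C(15,5)/C(29,7); sum pmf over tables with pmf ≤ p_obs
p-value (two-sided) = 0.38985
At α=0.01: p ≥ α → fail to reject H₀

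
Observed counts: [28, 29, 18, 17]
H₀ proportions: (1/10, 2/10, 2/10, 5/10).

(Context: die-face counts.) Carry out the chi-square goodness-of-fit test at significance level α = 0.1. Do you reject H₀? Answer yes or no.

n = 92; E_i = n·p_i = [9.20, 18.40, 18.40, 46.00]
χ² = (28−9.20)²/9.20 + (29−18.40)²/18.40 + (18−18.40)²/18.40 + (17−46.00)²/46.00 = 62.8152
df = 3
p-value (upper-tail) = 0.00000
At α=0.1: p < α → reject H₀

reject H₀: yes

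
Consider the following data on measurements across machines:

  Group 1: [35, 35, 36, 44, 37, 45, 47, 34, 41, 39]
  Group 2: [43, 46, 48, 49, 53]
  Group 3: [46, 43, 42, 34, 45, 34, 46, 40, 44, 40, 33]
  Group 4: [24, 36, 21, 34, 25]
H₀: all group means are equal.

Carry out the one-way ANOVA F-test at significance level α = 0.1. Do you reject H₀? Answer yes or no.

reject H₀: yes

Group means [39.30, 47.80, 40.64, 28.00], grand mean 39.323
SSB = Σnᵢ(x̄ᵢ−x̄)² = 1019.329; SSW = ΣΣ(x−x̄ᵢ)² = 669.445
MSB = 1019.329/3 = 339.7762; MSW = 669.445/27 = 24.7943
F = MSB/MSW = 13.7038
df = (3, 27)
p-value (upper-tail) = 0.00001
At α=0.1: p < α → reject H₀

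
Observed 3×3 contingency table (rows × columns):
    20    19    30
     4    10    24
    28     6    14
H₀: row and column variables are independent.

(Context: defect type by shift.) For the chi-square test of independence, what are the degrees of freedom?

degrees of freedom = 4

df = (r−1)(c−1) = (3−1)·(3−1) = 4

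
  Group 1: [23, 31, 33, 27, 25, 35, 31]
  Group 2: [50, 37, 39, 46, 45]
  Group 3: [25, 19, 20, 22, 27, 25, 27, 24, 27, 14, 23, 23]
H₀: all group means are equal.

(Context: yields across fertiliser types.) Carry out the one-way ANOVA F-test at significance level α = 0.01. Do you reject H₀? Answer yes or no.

Group means [29.29, 43.40, 23.00], grand mean 29.083
SSB = Σnᵢ(x̄ᵢ−x̄)² = 1469.205; SSW = ΣΣ(x−x̄ᵢ)² = 392.629
MSB = 1469.205/2 = 734.6024; MSW = 392.629/21 = 18.6966
F = MSB/MSW = 39.2907
df = (2, 21)
p-value (upper-tail) = 0.00000
At α=0.01: p < α → reject H₀

reject H₀: yes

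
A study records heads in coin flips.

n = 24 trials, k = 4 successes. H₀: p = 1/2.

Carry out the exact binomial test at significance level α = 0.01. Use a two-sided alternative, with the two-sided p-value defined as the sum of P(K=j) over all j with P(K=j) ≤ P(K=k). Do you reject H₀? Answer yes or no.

reject H₀: yes

Exact binomial: n=24, k=4, p₀=1/2=0.5000
P(X=j) = C(n,j)·p₀^j·(1−p₀)^(n−j); p = Σ P(X=j) over j with P(X=j) ≤ P(X=4)
p-value (two-sided) = 0.00154
At α=0.01: p < α → reject H₀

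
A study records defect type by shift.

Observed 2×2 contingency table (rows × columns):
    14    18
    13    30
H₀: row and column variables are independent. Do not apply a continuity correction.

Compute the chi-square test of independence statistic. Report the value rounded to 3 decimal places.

test statistic = 1.455

Row totals [32, 43], col totals [27, 48], n=75
χ² = (14−11.52)²/11.52 + (18−20.48)²/20.48 + (13−15.48)²/15.48 + (30−27.52)²/27.52 = 1.4550
df = 1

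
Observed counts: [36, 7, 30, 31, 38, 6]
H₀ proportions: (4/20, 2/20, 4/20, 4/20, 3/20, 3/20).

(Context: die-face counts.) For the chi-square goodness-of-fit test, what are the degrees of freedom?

degrees of freedom = 5

df = k − 1 = 6 − 1 = 5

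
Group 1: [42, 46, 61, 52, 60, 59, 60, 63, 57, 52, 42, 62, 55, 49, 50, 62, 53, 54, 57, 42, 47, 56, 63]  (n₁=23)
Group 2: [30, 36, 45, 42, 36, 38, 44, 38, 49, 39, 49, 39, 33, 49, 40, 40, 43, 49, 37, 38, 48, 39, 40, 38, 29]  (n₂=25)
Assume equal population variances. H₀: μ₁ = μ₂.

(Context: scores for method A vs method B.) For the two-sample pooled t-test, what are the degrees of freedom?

df = n₁ + n₂ − 2 = 23 + 25 − 2 = 46

degrees of freedom = 46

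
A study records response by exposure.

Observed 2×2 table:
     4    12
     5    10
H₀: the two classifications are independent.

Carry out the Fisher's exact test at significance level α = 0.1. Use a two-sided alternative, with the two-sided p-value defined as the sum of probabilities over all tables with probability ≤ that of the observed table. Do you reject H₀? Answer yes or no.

reject H₀: no

Margins: r₁=16, r₂=15, c₁=9, c₂=22, n=31
p_obs = C(16,4)·C(15,5)/C(31,9); sum pmf over tables with pmf ≤ p_obs
p-value (two-sided) = 0.70425
At α=0.1: p ≥ α → fail to reject H₀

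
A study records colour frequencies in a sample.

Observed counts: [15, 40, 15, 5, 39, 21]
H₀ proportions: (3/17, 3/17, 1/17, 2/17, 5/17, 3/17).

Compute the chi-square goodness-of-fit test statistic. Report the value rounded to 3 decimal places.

test statistic = 28.330

n = 135; E_i = n·p_i = [23.82, 23.82, 7.94, 15.88, 39.71, 23.82]
χ² = (15−23.82)²/23.82 + (40−23.82)²/23.82 + (15−7.94)²/7.94 + (5−15.88)²/15.88 + (39−39.71)²/39.71 + (21−23.82)²/23.82 = 28.3301
df = 5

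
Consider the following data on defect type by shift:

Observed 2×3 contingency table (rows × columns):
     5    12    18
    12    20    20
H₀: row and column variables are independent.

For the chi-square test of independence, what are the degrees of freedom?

df = (r−1)(c−1) = (2−1)·(3−1) = 2

degrees of freedom = 2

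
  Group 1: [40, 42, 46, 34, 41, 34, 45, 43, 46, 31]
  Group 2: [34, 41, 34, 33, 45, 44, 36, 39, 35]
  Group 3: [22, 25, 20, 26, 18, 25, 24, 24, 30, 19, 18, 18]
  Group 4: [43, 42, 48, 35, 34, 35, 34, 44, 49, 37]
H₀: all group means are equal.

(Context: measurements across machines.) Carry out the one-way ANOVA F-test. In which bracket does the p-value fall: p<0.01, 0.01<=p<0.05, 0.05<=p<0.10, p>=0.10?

Group means [40.20, 37.89, 22.42, 40.10], grand mean 34.463
SSB = Σnᵢ(x̄ᵢ−x̄)² = 2493.890; SSW = ΣΣ(x−x̄ᵢ)² = 898.306
MSB = 2493.890/3 = 831.2965; MSW = 898.306/37 = 24.2785
F = MSB/MSW = 34.2400
df = (3, 37)
p-value (upper-tail) = 0.00000
→ bracket: p<0.01

p-value bracket: p<0.01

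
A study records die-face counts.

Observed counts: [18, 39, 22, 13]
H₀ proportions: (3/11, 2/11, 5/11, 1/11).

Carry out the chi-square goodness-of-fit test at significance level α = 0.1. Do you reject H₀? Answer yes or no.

reject H₀: yes

n = 92; E_i = n·p_i = [25.09, 16.73, 41.82, 8.36]
χ² = (18−25.09)²/25.09 + (39−16.73)²/16.73 + (22−41.82)²/41.82 + (13−8.36)²/8.36 = 43.6228
df = 3
p-value (upper-tail) = 0.00000
At α=0.1: p < α → reject H₀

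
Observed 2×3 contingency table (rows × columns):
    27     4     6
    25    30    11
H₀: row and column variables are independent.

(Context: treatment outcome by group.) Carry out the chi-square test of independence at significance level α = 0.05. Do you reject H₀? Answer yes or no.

Row totals [37, 66], col totals [52, 34, 17], n=103
χ² = (27−18.68)²/18.68 + (4−12.21)²/12.21 + (6−6.11)²/6.11 + (25−33.32)²/33.32 + (30−21.79)²/21.79 + (11−10.89)²/10.89 = 14.4069
df = 2
p-value (upper-tail) = 0.00074
At α=0.05: p < α → reject H₀

reject H₀: yes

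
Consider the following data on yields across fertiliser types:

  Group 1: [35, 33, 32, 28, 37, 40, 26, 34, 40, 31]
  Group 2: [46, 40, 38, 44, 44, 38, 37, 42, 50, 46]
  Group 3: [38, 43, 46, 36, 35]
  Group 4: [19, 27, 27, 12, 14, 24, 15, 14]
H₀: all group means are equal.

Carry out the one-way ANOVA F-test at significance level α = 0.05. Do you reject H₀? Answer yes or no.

Group means [33.60, 42.50, 39.60, 19.00], grand mean 33.667
SSB = Σnᵢ(x̄ᵢ−x̄)² = 2677.233; SSW = ΣΣ(x−x̄ᵢ)² = 714.100
MSB = 2677.233/3 = 892.4111; MSW = 714.100/29 = 24.6241
F = MSB/MSW = 36.2413
df = (3, 29)
p-value (upper-tail) = 0.00000
At α=0.05: p < α → reject H₀

reject H₀: yes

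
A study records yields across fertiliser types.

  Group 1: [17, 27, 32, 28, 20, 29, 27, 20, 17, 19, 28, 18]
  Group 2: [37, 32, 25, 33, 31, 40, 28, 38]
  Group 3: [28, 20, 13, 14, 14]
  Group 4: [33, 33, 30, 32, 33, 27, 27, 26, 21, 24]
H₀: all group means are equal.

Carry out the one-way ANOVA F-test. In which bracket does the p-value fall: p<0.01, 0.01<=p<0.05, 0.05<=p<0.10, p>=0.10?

Group means [23.50, 33.00, 17.80, 28.60], grand mean 26.314
SSB = Σnᵢ(x̄ᵢ−x̄)² = 867.343; SSW = ΣΣ(x−x̄ᵢ)² = 834.200
MSB = 867.343/3 = 289.1143; MSW = 834.200/31 = 26.9097
F = MSB/MSW = 10.7439
df = (3, 31)
p-value (upper-tail) = 0.00005
→ bracket: p<0.01

p-value bracket: p<0.01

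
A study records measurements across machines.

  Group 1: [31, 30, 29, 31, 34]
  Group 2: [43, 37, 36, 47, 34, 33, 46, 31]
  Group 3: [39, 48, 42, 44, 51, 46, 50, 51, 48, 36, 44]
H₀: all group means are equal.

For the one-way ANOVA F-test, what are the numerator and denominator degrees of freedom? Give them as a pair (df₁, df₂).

degrees of freedom = [2, 21]

k = 3 groups, N = 24 total
df = (k−1, N−k) = (3−1, 24−3) = (2, 21)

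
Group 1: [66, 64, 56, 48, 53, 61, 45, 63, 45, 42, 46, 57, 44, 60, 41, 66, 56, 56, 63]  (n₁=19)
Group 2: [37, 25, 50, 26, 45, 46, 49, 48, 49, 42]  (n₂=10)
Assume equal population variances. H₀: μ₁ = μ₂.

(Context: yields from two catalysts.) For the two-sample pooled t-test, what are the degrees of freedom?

degrees of freedom = 27

df = n₁ + n₂ − 2 = 19 + 10 − 2 = 27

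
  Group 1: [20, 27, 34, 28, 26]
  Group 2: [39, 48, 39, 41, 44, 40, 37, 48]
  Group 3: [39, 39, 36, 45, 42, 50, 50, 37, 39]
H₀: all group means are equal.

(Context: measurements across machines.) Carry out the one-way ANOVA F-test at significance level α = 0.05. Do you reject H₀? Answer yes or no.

reject H₀: yes

Group means [27.00, 42.00, 41.89], grand mean 38.545
SSB = Σnᵢ(x̄ᵢ−x̄)² = 862.566; SSW = ΣΣ(x−x̄ᵢ)² = 448.889
MSB = 862.566/2 = 431.2828; MSW = 448.889/19 = 23.6257
F = MSB/MSW = 18.2548
df = (2, 19)
p-value (upper-tail) = 0.00004
At α=0.05: p < α → reject H₀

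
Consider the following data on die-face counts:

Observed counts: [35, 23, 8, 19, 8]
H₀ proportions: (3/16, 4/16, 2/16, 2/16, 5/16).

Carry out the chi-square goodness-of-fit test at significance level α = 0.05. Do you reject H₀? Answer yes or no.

n = 93; E_i = n·p_i = [17.44, 23.25, 11.62, 11.62, 29.06]
χ² = (35−17.44)²/17.44 + (23−23.25)²/23.25 + (8−11.62)²/11.62 + (19−11.62)²/11.62 + (8−29.06)²/29.06 = 38.7649
df = 4
p-value (upper-tail) = 0.00000
At α=0.05: p < α → reject H₀

reject H₀: yes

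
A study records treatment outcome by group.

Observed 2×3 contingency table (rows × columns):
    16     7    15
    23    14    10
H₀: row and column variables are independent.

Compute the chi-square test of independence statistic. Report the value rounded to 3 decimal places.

test statistic = 3.678

Row totals [38, 47], col totals [39, 21, 25], n=85
χ² = (16−17.44)²/17.44 + (7−9.39)²/9.39 + (15−11.18)²/11.18 + (23−21.56)²/21.56 + (14−11.61)²/11.61 + (10−13.82)²/13.82 = 3.6780
df = 2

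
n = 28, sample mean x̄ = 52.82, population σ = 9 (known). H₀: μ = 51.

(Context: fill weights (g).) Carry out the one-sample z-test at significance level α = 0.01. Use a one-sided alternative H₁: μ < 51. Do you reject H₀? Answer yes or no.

reject H₀: no

SE = σ/√n = 9/√28 = 1.7008
z = (x̄−μ₀)/SE = (52.82−51)/1.7008 = 1.0701
p-value (one-sided, H₁ less) = 0.85770
At α=0.01: p ≥ α → fail to reject H₀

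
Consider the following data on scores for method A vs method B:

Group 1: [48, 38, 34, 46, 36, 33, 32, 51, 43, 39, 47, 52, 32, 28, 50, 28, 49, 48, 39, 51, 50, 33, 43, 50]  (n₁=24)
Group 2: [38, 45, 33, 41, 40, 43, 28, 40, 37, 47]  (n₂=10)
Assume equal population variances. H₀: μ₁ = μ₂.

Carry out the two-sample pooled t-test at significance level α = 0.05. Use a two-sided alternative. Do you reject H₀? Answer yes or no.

reject H₀: no

x̄₁=41.667, s₁=8.085, n₁=24
x̄₂=39.200, s₂=5.613, n₂=10
s_p² = [23·8.085² + 9·5.613²]/32 = 55.8417
SE = √(s_p²·(1/24+1/10)) = 2.8126
t = (41.667−39.200)/2.8126 = 0.8770
df = 32
p-value (two-sided) = 0.38703
At α=0.05: p ≥ α → fail to reject H₀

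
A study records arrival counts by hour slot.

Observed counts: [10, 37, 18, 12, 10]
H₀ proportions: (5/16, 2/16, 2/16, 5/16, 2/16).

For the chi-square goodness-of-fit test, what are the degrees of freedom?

df = k − 1 = 5 − 1 = 4

degrees of freedom = 4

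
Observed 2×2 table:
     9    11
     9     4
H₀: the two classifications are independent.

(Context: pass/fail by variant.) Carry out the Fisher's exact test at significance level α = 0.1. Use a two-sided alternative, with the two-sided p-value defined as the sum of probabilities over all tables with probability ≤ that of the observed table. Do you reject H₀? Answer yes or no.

reject H₀: no

Margins: r₁=20, r₂=13, c₁=18, c₂=15, n=33
p_obs = C(20,9)·C(13,9)/C(33,18); sum pmf over tables with pmf ≤ p_obs
p-value (two-sided) = 0.28442
At α=0.1: p ≥ α → fail to reject H₀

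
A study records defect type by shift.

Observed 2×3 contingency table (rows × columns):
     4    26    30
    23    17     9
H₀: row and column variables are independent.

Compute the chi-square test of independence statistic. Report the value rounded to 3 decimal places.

test statistic = 25.714

Row totals [60, 49], col totals [27, 43, 39], n=109
χ² = (4−14.86)²/14.86 + (26−23.67)²/23.67 + (30−21.47)²/21.47 + (23−12.14)²/12.14 + (17−19.33)²/19.33 + (9−17.53)²/17.53 = 25.7136
df = 2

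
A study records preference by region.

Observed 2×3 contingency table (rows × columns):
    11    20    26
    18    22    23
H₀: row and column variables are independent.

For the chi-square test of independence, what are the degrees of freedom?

degrees of freedom = 2

df = (r−1)(c−1) = (2−1)·(3−1) = 2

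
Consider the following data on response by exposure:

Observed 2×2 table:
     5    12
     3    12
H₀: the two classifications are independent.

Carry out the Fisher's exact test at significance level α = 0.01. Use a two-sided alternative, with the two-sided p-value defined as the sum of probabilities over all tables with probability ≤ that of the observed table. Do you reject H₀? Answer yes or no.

Margins: r₁=17, r₂=15, c₁=8, c₂=24, n=32
p_obs = C(17,5)·C(15,3)/C(32,8); sum pmf over tables with pmf ≤ p_obs
p-value (two-sided) = 0.69114
At α=0.01: p ≥ α → fail to reject H₀

reject H₀: no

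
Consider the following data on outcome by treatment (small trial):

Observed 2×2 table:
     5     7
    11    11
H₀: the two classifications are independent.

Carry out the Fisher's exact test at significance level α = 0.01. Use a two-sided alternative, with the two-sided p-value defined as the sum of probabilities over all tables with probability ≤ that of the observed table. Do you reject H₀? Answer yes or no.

Margins: r₁=12, r₂=22, c₁=16, c₂=18, n=34
p_obs = C(12,5)·C(22,11)/C(34,16); sum pmf over tables with pmf ≤ p_obs
p-value (two-sided) = 0.72890
At α=0.01: p ≥ α → fail to reject H₀

reject H₀: no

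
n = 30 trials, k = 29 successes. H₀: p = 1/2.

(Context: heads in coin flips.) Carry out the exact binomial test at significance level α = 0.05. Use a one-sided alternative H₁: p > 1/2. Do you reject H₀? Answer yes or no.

reject H₀: yes

Exact binomial: n=30, k=29, p₀=1/2=0.5000
P(X≥29) from Σ C(n,i)·p₀^i·(1−p₀)^(n−i)
p-value (one-sided, H₁ greater) = 0.00000
At α=0.05: p < α → reject H₀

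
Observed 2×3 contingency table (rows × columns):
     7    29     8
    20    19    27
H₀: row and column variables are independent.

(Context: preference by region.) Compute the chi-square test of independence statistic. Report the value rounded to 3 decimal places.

Row totals [44, 66], col totals [27, 48, 35], n=110
χ² = (7−10.80)²/10.80 + (29−19.20)²/19.20 + (8−14.00)²/14.00 + (20−16.20)²/16.20 + (19−28.80)²/28.80 + (27−21.00)²/21.00 = 14.8509
df = 2

test statistic = 14.851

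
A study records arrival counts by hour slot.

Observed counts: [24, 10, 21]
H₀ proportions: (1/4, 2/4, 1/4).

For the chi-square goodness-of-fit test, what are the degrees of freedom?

degrees of freedom = 2

df = k − 1 = 3 − 1 = 2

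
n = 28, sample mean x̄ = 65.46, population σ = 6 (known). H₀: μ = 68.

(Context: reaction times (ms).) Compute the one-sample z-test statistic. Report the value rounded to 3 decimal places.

test statistic = -2.240

SE = σ/√n = 6/√28 = 1.1339
z = (x̄−μ₀)/SE = (65.46−68)/1.1339 = -2.2401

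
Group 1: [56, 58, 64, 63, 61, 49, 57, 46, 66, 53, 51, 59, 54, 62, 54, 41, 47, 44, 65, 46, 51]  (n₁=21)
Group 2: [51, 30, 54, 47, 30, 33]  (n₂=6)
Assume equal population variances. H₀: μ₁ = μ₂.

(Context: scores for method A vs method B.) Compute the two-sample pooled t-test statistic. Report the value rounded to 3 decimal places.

x̄₁=54.619, s₁=7.399, n₁=21
x̄₂=40.833, s₂=11.053, n₂=6
s_p² = [20·7.399² + 5·11.053²]/25 = 68.2314
SE = √(s_p²·(1/21+1/6)) = 3.8237
t = (54.619−40.833)/3.8237 = 3.6053
df = 25

test statistic = 3.605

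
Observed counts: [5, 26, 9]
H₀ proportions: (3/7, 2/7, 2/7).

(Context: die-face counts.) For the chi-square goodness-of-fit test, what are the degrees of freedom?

degrees of freedom = 2

df = k − 1 = 3 − 1 = 2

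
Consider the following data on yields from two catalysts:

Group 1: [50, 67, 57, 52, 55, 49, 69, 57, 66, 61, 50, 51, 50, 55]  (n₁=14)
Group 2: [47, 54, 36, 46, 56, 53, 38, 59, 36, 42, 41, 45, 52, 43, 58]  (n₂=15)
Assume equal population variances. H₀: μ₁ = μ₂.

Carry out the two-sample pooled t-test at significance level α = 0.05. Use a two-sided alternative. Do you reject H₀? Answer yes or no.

x̄₁=56.357, s₁=6.879, n₁=14
x̄₂=47.067, s₂=7.842, n₂=15
s_p² = [13·6.879² + 14·7.842²]/27 = 54.6721
SE = √(s_p²·(1/14+1/15)) = 2.7477
t = (56.357−47.067)/2.7477 = 3.3812
df = 27
p-value (two-sided) = 0.00221
At α=0.05: p < α → reject H₀

reject H₀: yes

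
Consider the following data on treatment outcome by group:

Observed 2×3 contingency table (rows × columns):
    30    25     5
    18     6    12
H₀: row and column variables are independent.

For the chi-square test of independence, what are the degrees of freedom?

degrees of freedom = 2

df = (r−1)(c−1) = (2−1)·(3−1) = 2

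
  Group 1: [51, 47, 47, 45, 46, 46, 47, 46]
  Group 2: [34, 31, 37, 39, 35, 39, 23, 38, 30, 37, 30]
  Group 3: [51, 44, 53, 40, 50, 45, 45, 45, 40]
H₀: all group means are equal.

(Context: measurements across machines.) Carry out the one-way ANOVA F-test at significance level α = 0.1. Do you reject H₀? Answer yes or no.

reject H₀: yes

Group means [46.88, 33.91, 45.89], grand mean 41.464
SSB = Σnᵢ(x̄ᵢ−x̄)² = 1038.291; SSW = ΣΣ(x−x̄ᵢ)² = 438.673
MSB = 1038.291/2 = 519.1457; MSW = 438.673/25 = 17.5469
F = MSB/MSW = 29.5861
df = (2, 25)
p-value (upper-tail) = 0.00000
At α=0.1: p < α → reject H₀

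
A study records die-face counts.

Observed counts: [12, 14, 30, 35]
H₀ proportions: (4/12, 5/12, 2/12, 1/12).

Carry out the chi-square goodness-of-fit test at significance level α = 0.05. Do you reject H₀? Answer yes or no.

reject H₀: yes

n = 91; E_i = n·p_i = [30.33, 37.92, 15.17, 7.58]
χ² = (12−30.33)²/30.33 + (14−37.92)²/37.92 + (30−15.17)²/15.17 + (35−7.58)²/7.58 = 139.7956
df = 3
p-value (upper-tail) = 0.00000
At α=0.05: p < α → reject H₀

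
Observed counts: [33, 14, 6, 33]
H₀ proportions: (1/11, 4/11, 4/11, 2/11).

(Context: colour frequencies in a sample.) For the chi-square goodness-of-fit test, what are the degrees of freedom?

df = k − 1 = 4 − 1 = 3

degrees of freedom = 3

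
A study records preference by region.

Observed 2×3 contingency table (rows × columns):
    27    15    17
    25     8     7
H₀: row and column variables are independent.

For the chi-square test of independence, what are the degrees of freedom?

df = (r−1)(c−1) = (2−1)·(3−1) = 2

degrees of freedom = 2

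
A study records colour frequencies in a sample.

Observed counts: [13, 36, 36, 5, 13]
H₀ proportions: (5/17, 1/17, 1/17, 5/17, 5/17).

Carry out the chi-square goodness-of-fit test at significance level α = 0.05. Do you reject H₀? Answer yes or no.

reject H₀: yes

n = 103; E_i = n·p_i = [30.29, 6.06, 6.06, 30.29, 30.29]
χ² = (13−30.29)²/30.29 + (36−6.06)²/6.06 + (36−6.06)²/6.06 + (5−30.29)²/30.29 + (13−30.29)²/30.29 = 336.7883
df = 4
p-value (upper-tail) = 0.00000
At α=0.05: p < α → reject H₀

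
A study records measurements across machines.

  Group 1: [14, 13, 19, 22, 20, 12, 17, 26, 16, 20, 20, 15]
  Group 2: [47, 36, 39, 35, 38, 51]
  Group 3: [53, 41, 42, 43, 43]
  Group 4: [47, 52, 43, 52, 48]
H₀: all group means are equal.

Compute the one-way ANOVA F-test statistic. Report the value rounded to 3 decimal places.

Group means [17.83, 41.00, 44.40, 48.40], grand mean 33.000
SSB = Σnᵢ(x̄ᵢ−x̄)² = 4979.933; SSW = ΣΣ(x−x̄ᵢ)² = 546.067
MSB = 4979.933/3 = 1659.9778; MSW = 546.067/24 = 22.7528
F = MSB/MSW = 72.9571
df = (3, 24)

test statistic = 72.957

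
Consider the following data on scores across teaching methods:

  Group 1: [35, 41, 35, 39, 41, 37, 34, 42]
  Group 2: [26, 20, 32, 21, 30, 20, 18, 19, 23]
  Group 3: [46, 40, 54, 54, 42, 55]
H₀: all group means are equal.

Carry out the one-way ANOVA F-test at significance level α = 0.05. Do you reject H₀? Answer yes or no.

Group means [38.00, 23.22, 48.50], grand mean 34.957
SSB = Σnᵢ(x̄ᵢ−x̄)² = 2413.901; SSW = ΣΣ(x−x̄ᵢ)² = 495.056
MSB = 2413.901/2 = 1206.9505; MSW = 495.056/20 = 24.7528
F = MSB/MSW = 48.7602
df = (2, 20)
p-value (upper-tail) = 0.00000
At α=0.05: p < α → reject H₀

reject H₀: yes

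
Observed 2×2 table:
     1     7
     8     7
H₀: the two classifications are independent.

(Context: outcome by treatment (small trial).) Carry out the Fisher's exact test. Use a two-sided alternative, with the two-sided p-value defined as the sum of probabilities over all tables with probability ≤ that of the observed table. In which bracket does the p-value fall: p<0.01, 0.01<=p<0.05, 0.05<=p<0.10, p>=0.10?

p-value bracket: 0.05<=p<0.10

Margins: r₁=8, r₂=15, c₁=9, c₂=14, n=23
p_obs = C(8,1)·C(15,8)/C(23,9); sum pmf over tables with pmf ≤ p_obs
p-value (two-sided) = 0.08576
→ bracket: 0.05<=p<0.10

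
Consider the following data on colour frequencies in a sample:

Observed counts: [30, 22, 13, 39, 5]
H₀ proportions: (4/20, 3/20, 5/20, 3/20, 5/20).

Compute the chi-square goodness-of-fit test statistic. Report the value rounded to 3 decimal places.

n = 109; E_i = n·p_i = [21.80, 16.35, 27.25, 16.35, 27.25]
χ² = (30−21.80)²/21.80 + (22−16.35)²/16.35 + (13−27.25)²/27.25 + (39−16.35)²/16.35 + (5−27.25)²/27.25 = 62.0336
df = 4

test statistic = 62.034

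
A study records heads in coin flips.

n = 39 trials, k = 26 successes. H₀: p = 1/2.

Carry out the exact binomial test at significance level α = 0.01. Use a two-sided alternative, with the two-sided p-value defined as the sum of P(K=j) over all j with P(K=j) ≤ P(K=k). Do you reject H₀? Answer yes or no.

reject H₀: no

Exact binomial: n=39, k=26, p₀=1/2=0.5000
P(X=j) = C(n,j)·p₀^j·(1−p₀)^(n−j); p = Σ P(X=j) over j with P(X=j) ≤ P(X=26)
p-value (two-sided) = 0.05325
At α=0.01: p ≥ α → fail to reject H₀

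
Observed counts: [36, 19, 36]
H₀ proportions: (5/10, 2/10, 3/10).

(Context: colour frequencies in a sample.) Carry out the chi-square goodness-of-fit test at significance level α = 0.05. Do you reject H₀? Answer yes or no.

reject H₀: no

n = 91; E_i = n·p_i = [45.50, 18.20, 27.30]
χ² = (36−45.50)²/45.50 + (19−18.20)²/18.20 + (36−27.30)²/27.30 = 4.7912
df = 2
p-value (upper-tail) = 0.09112
At α=0.05: p ≥ α → fail to reject H₀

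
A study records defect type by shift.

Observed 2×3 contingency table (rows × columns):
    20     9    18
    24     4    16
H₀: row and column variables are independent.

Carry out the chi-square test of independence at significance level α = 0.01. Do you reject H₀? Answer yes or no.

Row totals [47, 44], col totals [44, 13, 34], n=91
χ² = (20−22.73)²/22.73 + (9−6.71)²/6.71 + (18−17.56)²/17.56 + (24−21.27)²/21.27 + (4−6.29)²/6.29 + (16−16.44)²/16.44 = 2.3080
df = 2
p-value (upper-tail) = 0.31538
At α=0.01: p ≥ α → fail to reject H₀

reject H₀: no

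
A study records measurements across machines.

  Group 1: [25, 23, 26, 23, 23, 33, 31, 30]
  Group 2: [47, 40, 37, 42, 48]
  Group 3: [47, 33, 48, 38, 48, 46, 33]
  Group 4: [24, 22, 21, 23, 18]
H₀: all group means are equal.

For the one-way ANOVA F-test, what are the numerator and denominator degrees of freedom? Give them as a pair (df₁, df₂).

degrees of freedom = [3, 21]

k = 4 groups, N = 25 total
df = (k−1, N−k) = (4−1, 25−4) = (3, 21)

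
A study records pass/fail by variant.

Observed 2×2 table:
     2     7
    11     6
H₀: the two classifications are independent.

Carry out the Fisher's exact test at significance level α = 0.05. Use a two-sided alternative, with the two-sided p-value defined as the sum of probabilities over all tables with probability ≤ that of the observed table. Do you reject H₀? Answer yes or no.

reject H₀: no

Margins: r₁=9, r₂=17, c₁=13, c₂=13, n=26
p_obs = C(9,2)·C(17,11)/C(26,13); sum pmf over tables with pmf ≤ p_obs
p-value (two-sided) = 0.09684
At α=0.05: p ≥ α → fail to reject H₀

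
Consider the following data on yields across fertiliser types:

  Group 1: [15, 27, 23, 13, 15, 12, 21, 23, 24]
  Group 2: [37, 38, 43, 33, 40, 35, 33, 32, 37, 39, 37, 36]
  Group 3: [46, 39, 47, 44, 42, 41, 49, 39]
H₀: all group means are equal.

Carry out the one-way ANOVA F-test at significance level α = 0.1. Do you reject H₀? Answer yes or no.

Group means [19.22, 36.67, 43.38], grand mean 33.103
SSB = Σnᵢ(x̄ᵢ−x̄)² = 2730.592; SSW = ΣΣ(x−x̄ᵢ)² = 450.097
MSB = 2730.592/2 = 1365.2962; MSW = 450.097/26 = 17.3114
F = MSB/MSW = 78.8667
df = (2, 26)
p-value (upper-tail) = 0.00000
At α=0.1: p < α → reject H₀

reject H₀: yes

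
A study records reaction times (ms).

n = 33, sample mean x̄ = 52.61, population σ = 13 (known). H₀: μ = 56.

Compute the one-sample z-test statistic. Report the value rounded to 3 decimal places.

SE = σ/√n = 13/√33 = 2.2630
z = (x̄−μ₀)/SE = (52.61−56)/2.2630 = -1.4980

test statistic = -1.498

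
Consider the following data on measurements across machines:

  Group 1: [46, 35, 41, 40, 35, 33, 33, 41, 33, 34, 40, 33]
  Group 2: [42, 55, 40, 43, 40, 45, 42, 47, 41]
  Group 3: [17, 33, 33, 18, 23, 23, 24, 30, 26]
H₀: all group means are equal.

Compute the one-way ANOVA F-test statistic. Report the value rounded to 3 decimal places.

Group means [37.00, 43.89, 25.22], grand mean 35.533
SSB = Σnᵢ(x̄ᵢ−x̄)² = 1611.022; SSW = ΣΣ(x−x̄ᵢ)² = 668.444
MSB = 1611.022/2 = 805.5111; MSW = 668.444/27 = 24.7572
F = MSB/MSW = 32.5364
df = (2, 27)

test statistic = 32.536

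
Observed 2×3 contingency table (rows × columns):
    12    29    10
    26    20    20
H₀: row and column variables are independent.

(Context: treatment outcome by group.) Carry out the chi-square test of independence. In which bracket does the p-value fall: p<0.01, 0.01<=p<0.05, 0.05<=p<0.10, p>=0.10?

p-value bracket: 0.01<=p<0.05

Row totals [51, 66], col totals [38, 49, 30], n=117
χ² = (12−16.56)²/16.56 + (29−21.36)²/21.36 + (10−13.08)²/13.08 + (26−21.44)²/21.44 + (20−27.64)²/27.64 + (20−16.92)²/16.92 = 8.3586
df = 2
p-value (upper-tail) = 0.01531
→ bracket: 0.01<=p<0.05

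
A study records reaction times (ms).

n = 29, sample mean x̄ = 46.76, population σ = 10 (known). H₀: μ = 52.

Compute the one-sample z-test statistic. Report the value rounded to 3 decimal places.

SE = σ/√n = 10/√29 = 1.8570
z = (x̄−μ₀)/SE = (46.76−52)/1.8570 = -2.8218

test statistic = -2.822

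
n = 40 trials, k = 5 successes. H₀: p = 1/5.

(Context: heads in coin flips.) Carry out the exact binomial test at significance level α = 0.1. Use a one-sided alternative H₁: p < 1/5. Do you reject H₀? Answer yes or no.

reject H₀: no

Exact binomial: n=40, k=5, p₀=1/5=0.2000
P(X≤5) from Σ C(n,i)·p₀^i·(1−p₀)^(n−i)
p-value (one-sided, H₁ less) = 0.16133
At α=0.1: p ≥ α → fail to reject H₀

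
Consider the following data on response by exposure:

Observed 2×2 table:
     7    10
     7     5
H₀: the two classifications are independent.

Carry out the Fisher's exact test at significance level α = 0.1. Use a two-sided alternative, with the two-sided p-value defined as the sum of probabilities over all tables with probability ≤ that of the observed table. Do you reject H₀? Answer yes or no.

reject H₀: no

Margins: r₁=17, r₂=12, c₁=14, c₂=15, n=29
p_obs = C(17,7)·C(12,7)/C(29,14); sum pmf over tables with pmf ≤ p_obs
p-value (two-sided) = 0.46214
At α=0.1: p ≥ α → fail to reject H₀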